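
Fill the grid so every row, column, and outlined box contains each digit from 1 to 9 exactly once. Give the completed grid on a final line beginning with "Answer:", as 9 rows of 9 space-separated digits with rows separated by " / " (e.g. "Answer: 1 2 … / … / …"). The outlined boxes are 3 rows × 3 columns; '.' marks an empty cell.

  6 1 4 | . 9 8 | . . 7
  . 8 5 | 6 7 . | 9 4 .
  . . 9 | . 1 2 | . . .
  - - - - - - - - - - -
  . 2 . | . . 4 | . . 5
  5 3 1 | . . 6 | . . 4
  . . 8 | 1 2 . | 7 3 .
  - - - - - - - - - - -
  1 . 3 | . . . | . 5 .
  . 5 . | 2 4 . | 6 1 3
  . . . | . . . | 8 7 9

Step 1. [r5c5∈{8}] r5c5 is down to just 8 ⇒ r5c5=8.
Step 2. [r2c6∈{3}] only 3 remains possible at r2c6. So r2c6=3.
Step 3. [r9c5∈{3,5,6}] in col 5, 5 fits only at r9c5, so r9c5=5.
Step 4. [r8c3∈{7}] r8c3's peers cover all but 7, so r8c3=7.
Step 5. [r8c6∈{9}] r8c6 is down to just 9. So r8c6=9.
Step 6. [r4c1∈{7,9}] r4c1 is the only open cell in box 4 admitting 7 ⇒ r4c1=7.
Step 7. [r1c7∈{2,3,5}] across row 1, 3 lands solely at r1c7. So r1c7=3.
Step 8. [r4c8∈{6,8,9}] in row 4, 8 fits only at r4c8 ⇒ r4c8=8.
Step 9. [r7c2∈{4,6,9}] row 7 places 9 nowhere but r7c2. So r7c2=9.
Step 10. [r5c8∈{2,9}] across col 8, 9 lands solely at r5c8 ⇒ r5c8=9.
Step 11. [r2c1∈{2}] r2c1 is down to just 2 ⇒ r2c1=2.
Step 12. [r9c1∈{4}] r9c1 is down to just 4. So r9c1=4.
Step 13. [r6c9∈{6}] r6c9 has the single candidate 6 ⇒ r6c9=6.
Step 14. [r1c4∈{5}] r1c4 is down to just 5, so r1c4=5.
Step 15. [r5c7∈{2}] r5c7's peers cover all but 2, so r5c7=2.
Step 16. [r7c4∈{7,8}] r7c4 is the only open cell in row 7 admitting 8. So r7c4=8.
Step 17. [r4c5∈{3}] r4c5 has the single candidate 3 ⇒ r4c5=3.
Step 18. [r4c3∈{6}] nothing but 6 survives at r4c3. So r4c3=6.
Step 19. [r6c2∈{4}] r6c2 is down to just 4. So r6c2=4.
Step 20. [r6c6∈{5}] nothing but 5 survives at r6c6 ⇒ r6c6=5.
Step 21. [r3c4∈{4}] only 4 remains possible at r3c4 ⇒ r3c4=4.
Step 22. [r8c1∈{8}] r8c1 has the single candidate 8 ⇒ r8c1=8.
Step 23. [r7c5∈{6}] nothing but 6 survives at r7c5. So r7c5=6.
Step 24. [r9c4∈{3}] r9c4 is down to just 3. So r9c4=3.
Step 25. [r9c2∈{6}] only 6 remains possible at r9c2, so r9c2=6.
Step 26. [r3c7∈{5}] r3c7 has the single candidate 5. So r3c7=5.
Step 27. [r7c9∈{2}] nothing but 2 survives at r7c9. So r7c9=2.
Step 28. [r9c3∈{2}] r9c3's peers cover all but 2. So r9c3=2.
Step 29. [r7c6∈{7}] r7c6 has the single candidate 7. So r7c6=7.
Step 30. [r1c8∈{2}] nothing but 2 survives at r1c8 ⇒ r1c8=2.
Step 31. [r3c2∈{7}] r3c2 has the single candidate 7 ⇒ r3c2=7.
Step 32. [r5c4∈{7}] r5c4 has the single candidate 7 ⇒ r5c4=7.
Step 33. [r4c4∈{9}] r4c4 has the single candidate 9, so r4c4=9.
Step 34. [r3c9∈{8}] r3c9's peers cover all but 8, so r3c9=8.
Step 35. [r9c6∈{1}] r9c6 is down to just 1 ⇒ r9c6=1.
Step 36. [r6c1∈{9}] r6c1's peers cover all but 9. So r6c1=9.
Step 37. [r3c8∈{6}] r3c8 is down to just 6 ⇒ r3c8=6.
Step 38. [r3c1∈{3}] r3c1's peers cover all but 3, so r3c1=3.
Step 39. [r7c7∈{4}] only 4 remains possible at r7c7 ⇒ r7c7=4.
Step 40. [r2c9∈{1}] nothing but 1 survives at r2c9, so r2c9=1.
Step 41. [r4c7∈{1}] only 1 remains possible at r4c7. So r4c7=1.

Answer: 6 1 4 5 9 8 3 2 7 / 2 8 5 6 7 3 9 4 1 / 3 7 9 4 1 2 5 6 8 / 7 2 6 9 3 4 1 8 5 / 5 3 1 7 8 6 2 9 4 / 9 4 8 1 2 5 7 3 6 / 1 9 3 8 6 7 4 5 2 / 8 5 7 2 4 9 6 1 3 / 4 6 2 3 5 1 8 7 9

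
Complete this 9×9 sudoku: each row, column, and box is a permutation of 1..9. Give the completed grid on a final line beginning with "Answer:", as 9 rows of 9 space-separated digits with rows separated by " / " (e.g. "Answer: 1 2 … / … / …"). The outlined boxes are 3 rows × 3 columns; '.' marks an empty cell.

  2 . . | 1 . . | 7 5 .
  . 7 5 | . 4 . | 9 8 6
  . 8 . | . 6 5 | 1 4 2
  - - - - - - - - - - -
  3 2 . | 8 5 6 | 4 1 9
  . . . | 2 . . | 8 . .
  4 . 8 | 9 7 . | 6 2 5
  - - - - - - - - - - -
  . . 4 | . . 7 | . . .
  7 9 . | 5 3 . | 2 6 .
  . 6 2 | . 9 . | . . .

Step 1. [r5c5∈{1}] r5c5 is down to just 1 ⇒ r5c5=1.
Step 2. [r1c9∈{3}] nothing but 3 survives at r1c9 ⇒ r1c9=3.
Step 3. [r8c3∈{1}] r8c3 has the single candidate 1 ⇒ r8c3=1.
Step 4. [r5c8∈{3,7}] r5c8 is the only open cell in box 6 admitting 3, so r5c8=3.
Step 5. [r5c1∈{5,6,9}] 6 has one home in col 1: r5c1. So r5c1=6.
Step 6. [r9c6∈{1,4,8}] 1 has one home in col 6: r9c6, so r9c6=1.
Step 7. [r5c3∈{7,9}] 9 has one home in row 5: r5c3 ⇒ r5c3=9.
Step 8. [r9c7∈{3,5}] in row 9, 3 fits only at r9c7, so r9c7=3.
Step 9. [r9c1∈{5,8}] row 9 places 5 nowhere but r9c1. So r9c1=5.
Step 10. [r9c9∈{4,7,8}] row 9 places 8 nowhere but r9c9 ⇒ r9c9=8.
Step 11. [r8c6∈{4,8}] r8c6 is the only open cell in row 8 admitting 8, so r8c6=8.
Step 12. [r2c4∈{3}] r2c4 is down to just 3. So r2c4=3.
Step 13. [r4c3∈{7}] only 7 remains possible at r4c3, so r4c3=7.
Step 14. [r1c2∈{4}] r1c2 is down to just 4 ⇒ r1c2=4.
Step 15. [r6c6∈{3}] r6c6 is down to just 3, so r6c6=3.
Step 16. [r2c6∈{2}] r2c6's peers cover all but 2. So r2c6=2.
Step 17. [r1c3∈{6}] nothing but 6 survives at r1c3. So r1c3=6.
Step 18. [r5c6∈{4}] only 4 remains possible at r5c6, so r5c6=4.
Step 19. [r7c9∈{1}] r7c9 is down to just 1 ⇒ r7c9=1.
Step 20. [r9c8∈{7}] nothing but 7 survives at r9c8. So r9c8=7.
Step 21. [r8c9∈{4}] r8c9's peers cover all but 4 ⇒ r8c9=4.
Step 22. [r7c5∈{2}] r7c5's peers cover all but 2. So r7c5=2.
Step 23. [r3c3∈{3}] r3c3's peers cover all but 3. So r3c3=3.
Step 24. [r1c6∈{9}] only 9 remains possible at r1c6 ⇒ r1c6=9.
Step 25. [r3c4∈{7}] r3c4 has the single candidate 7, so r3c4=7.
Step 26. [r7c2∈{3}] r7c2's peers cover all but 3 ⇒ r7c2=3.
Step 27. [r7c4∈{6}] r7c4's peers cover all but 6, so r7c4=6.
Step 28. [r2c1∈{1}] only 1 remains possible at r2c1 ⇒ r2c1=1.
Step 29. [r5c2∈{5}] r5c2 is down to just 5 ⇒ r5c2=5.
Step 30. [r3c1∈{9}] r3c1 is down to just 9 ⇒ r3c1=9.
Step 31. [r7c7∈{5}] r7c7's peers cover all but 5 ⇒ r7c7=5.
Step 32. [r1c5∈{8}] only 8 remains possible at r1c5. So r1c5=8.
Step 33. [r6c2∈{1}] nothing but 1 survives at r6c2, so r6c2=1.
Step 34. [r7c1∈{8}] r7c1 is down to just 8. So r7c1=8.
Step 35. [r5c9∈{7}] r5c9 is down to just 7. So r5c9=7.
Step 36. [r7c8∈{9}] r7c8's peers cover all but 9 ⇒ r7c8=9.
Step 37. [r9c4∈{4}] r9c4 has the single candidate 4. So r9c4=4.

Answer: 2 4 6 1 8 9 7 5 3 / 1 7 5 3 4 2 9 8 6 / 9 8 3 7 6 5 1 4 2 / 3 2 7 8 5 6 4 1 9 / 6 5 9 2 1 4 8 3 7 / 4 1 8 9 7 3 6 2 5 / 8 3 4 6 2 7 5 9 1 / 7 9 1 5 3 8 2 6 4 / 5 6 2 4 9 1 3 7 8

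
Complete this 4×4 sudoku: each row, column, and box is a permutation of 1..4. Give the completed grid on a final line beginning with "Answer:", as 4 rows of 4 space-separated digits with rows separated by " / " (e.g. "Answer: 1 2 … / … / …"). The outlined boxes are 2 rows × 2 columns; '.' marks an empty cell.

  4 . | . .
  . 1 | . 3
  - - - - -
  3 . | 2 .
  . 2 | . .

Step 1. [r3c4∈{1,4}] r3c4 is the only open cell in row 3 admitting 1, so r3c4=1.
Step 2. [r2c3∈{4}] nothing but 4 survives at r2c3, so r2c3=4.
Step 3. [r1c4∈{2}] only 2 remains possible at r1c4, so r1c4=2.
Step 4. [r1c3∈{1}] nothing but 1 survives at r1c3, so r1c3=1.
Step 5. [r1c2∈{3}] nothing but 3 survives at r1c2. So r1c2=3.
Step 6. [r4c4∈{4}] only 4 remains possible at r4c4. So r4c4=4.
Step 7. [r4c1∈{1}] only 1 remains possible at r4c1 ⇒ r4c1=1.
Step 8. [r4c3∈{3}] only 3 remains possible at r4c3. So r4c3=3.
Step 9. [r2c1∈{2}] r2c1 is down to just 2. So r2c1=2.
Step 10. [r3c2∈{4}] nothing but 4 survives at r3c2. So r3c2=4.

Answer: 4 3 1 2 / 2 1 4 3 / 3 4 2 1 / 1 2 3 4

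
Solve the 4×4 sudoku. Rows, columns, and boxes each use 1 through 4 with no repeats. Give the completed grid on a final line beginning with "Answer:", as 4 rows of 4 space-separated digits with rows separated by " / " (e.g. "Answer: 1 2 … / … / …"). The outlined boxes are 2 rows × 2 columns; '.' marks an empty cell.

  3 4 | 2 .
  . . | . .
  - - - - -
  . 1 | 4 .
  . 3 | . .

Step 1. [r2c1∈{1,2}] 1 has one home in col 1: r2c1, so r2c1=1.
Step 2. [r3c4∈{2,3}] row 3 places 3 nowhere but r3c4 ⇒ r3c4=3.
Step 3. [r4c4∈{1,2}] r4c4 is the only open cell in col 4 admitting 2, so r4c4=2.
Step 4. [r2c3∈{3}] r2c3 has the single candidate 3 ⇒ r2c3=3.
Step 5. [r4c3∈{1}] r4c3 is down to just 1 ⇒ r4c3=1.
Step 6. [r4c1∈{4}] nothing but 4 survives at r4c1 ⇒ r4c1=4.
Step 7. [r1c4∈{1}] only 1 remains possible at r1c4 ⇒ r1c4=1.
Step 8. [r2c4∈{4}] r2c4 has the single candidate 4, so r2c4=4.
Step 9. [r3c1∈{2}] r3c1 has the single candidate 2. So r3c1=2.
Step 10. [r2c2∈{2}] r2c2's peers cover all but 2 ⇒ r2c2=2.

Answer: 3 4 2 1 / 1 2 3 4 / 2 1 4 3 / 4 3 1 2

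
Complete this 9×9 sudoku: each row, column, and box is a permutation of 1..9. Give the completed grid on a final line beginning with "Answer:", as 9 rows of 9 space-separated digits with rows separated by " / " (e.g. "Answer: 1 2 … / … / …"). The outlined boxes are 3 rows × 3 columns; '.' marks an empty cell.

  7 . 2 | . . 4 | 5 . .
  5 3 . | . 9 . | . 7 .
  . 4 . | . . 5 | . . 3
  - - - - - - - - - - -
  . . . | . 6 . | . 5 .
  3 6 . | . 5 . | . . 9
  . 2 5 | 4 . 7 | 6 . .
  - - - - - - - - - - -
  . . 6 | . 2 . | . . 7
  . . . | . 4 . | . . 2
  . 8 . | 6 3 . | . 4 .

Step 1. [r6c1∈{1,8,9}] r6c1 is the only open cell in row 6 admitting 9 ⇒ r6c1=9.
Step 2. [r8c1∈{1}] only 1 remains possible at r8c1 ⇒ r8c1=1.
Step 3. [r4c6∈{1,2,3,8,9}] in col 6, 3 fits only at r4c6, so r4c6=3.
Step 4. [r8c4∈{5,7,8,9}] box 8 places 7 nowhere but r8c4, so r8c4=7.
Step 5. [r8c8∈{3,6,8,9}] in row 8, 6 fits only at r8c8 ⇒ r8c8=6.
Step 6. [r2c6∈{1,2,6,8}] in col 6, 6 fits only at r2c6. So r2c6=6.
Step 7. [r5c6∈{1,2,8}] r5c6 is the only open cell in col 6 admitting 2, so r5c6=2.
Step 8. [r3c8∈{1,2,8,9}] in col 8, 2 fits only at r3c8. So r3c8=2.
Step 9. [r7c4∈{1,5,8,9}] r7c4 is the only open cell in col 4 admitting 5, so r7c4=5.
Step 10. [r7c2∈{9}] r7c2 is down to just 9 ⇒ r7c2=9.
Step 11. [r1c2∈{1}] r1c2's peers cover all but 1 ⇒ r1c2=1.
Step 12. [r1c5∈{8}] nothing but 8 survives at r1c5, so r1c5=8.
Step 13. [r2c3∈{8}] r2c3 is down to just 8 ⇒ r2c3=8.
Step 14. [r3c7∈{1,8,9}] row 3 places 8 nowhere but r3c7. So r3c7=8.
Step 15. [r7c8∈{1,3,8}] r7c8 is the only open cell in box 9 admitting 8. So r7c8=8.
Step 16. [r5c8∈{1}] nothing but 1 survives at r5c8, so r5c8=1.
Step 17. [r4c1∈{4,8}] r4c1 is the only open cell in col 1 admitting 8, so r4c1=8.
Step 18. [r4c9∈{4}] r4c9 is down to just 4, so r4c9=4.
Step 19. [r4c2∈{7}] only 7 remains possible at r4c2 ⇒ r4c2=7.
Step 20. [r2c9∈{1}] r2c9's peers cover all but 1. So r2c9=1.
Step 21. [r7c6∈{1}] only 1 remains possible at r7c6. So r7c6=1.
Step 22. [r3c4∈{1}] r3c4's peers cover all but 1, so r3c4=1.
Step 23. [r9c6∈{9}] r9c6 has the single candidate 9. So r9c6=9.
Step 24. [r8c3∈{3}] nothing but 3 survives at r8c3, so r8c3=3.
Step 25. [r7c7∈{3}] only 3 remains possible at r7c7. So r7c7=3.
Step 26. [r4c3∈{1}] only 1 remains possible at r4c3. So r4c3=1.
Step 27. [r2c7∈{4}] r2c7 has the single candidate 4, so r2c7=4.
Step 28. [r8c7∈{9}] nothing but 9 survives at r8c7 ⇒ r8c7=9.
Step 29. [r1c4∈{3}] r1c4's peers cover all but 3 ⇒ r1c4=3.
Step 30. [r1c8∈{9}] nothing but 9 survives at r1c8, so r1c8=9.
Step 31. [r3c5∈{7}] only 7 remains possible at r3c5. So r3c5=7.
Step 32. [r1c9∈{6}] r1c9 has the single candidate 6. So r1c9=6.
Step 33. [r7c1∈{4}] nothing but 4 survives at r7c1 ⇒ r7c1=4.
Step 34. [r5c7∈{7}] r5c7's peers cover all but 7. So r5c7=7.
Step 35. [r6c9∈{8}] r6c9's peers cover all but 8. So r6c9=8.
Step 36. [r5c3∈{4}] only 4 remains possible at r5c3 ⇒ r5c3=4.
Step 37. [r3c3∈{9}] only 9 remains possible at r3c3 ⇒ r3c3=9.
Step 38. [r9c1∈{2}] r9c1 is down to just 2 ⇒ r9c1=2.
Step 39. [r9c9∈{5}] r9c9 has the single candidate 5. So r9c9=5.
Step 40. [r6c5∈{1}] r6c5 has the single candidate 1. So r6c5=1.
Step 41. [r9c7∈{1}] nothing but 1 survives at r9c7. So r9c7=1.
Step 42. [r4c4∈{9}] r4c4 has the single candidate 9. So r4c4=9.
Step 43. [r9c3∈{7}] nothing but 7 survives at r9c3. So r9c3=7.
Step 44. [r6c8∈{3}] nothing but 3 survives at r6c8. So r6c8=3.
Step 45. [r2c4∈{2}] r2c4's peers cover all but 2, so r2c4=2.
Step 46. [r8c2∈{5}] r8c2's peers cover all but 5, so r8c2=5.
Step 47. [r3c1∈{6}] r3c1 has the single candidate 6 ⇒ r3c1=6.
Step 48. [r8c6∈{8}] r8c6's peers cover all but 8 ⇒ r8c6=8.
Step 49. [r5c4∈{8}] r5c4 is down to just 8, so r5c4=8.
Step 50. [r4c7∈{2}] r4c7 has the single candidate 2. So r4c7=2.

Answer: 7 1 2 3 8 4 5 9 6 / 5 3 8 2 9 6 4 7 1 / 6 4 9 1 7 5 8 2 3 / 8 7 1 9 6 3 2 5 4 / 3 6 4 8 5 2 7 1 9 / 9 2 5 4 1 7 6 3 8 / 4 9 6 5 2 1 3 8 7 / 1 5 3 7 4 8 9 6 2 / 2 8 7 6 3 9 1 4 5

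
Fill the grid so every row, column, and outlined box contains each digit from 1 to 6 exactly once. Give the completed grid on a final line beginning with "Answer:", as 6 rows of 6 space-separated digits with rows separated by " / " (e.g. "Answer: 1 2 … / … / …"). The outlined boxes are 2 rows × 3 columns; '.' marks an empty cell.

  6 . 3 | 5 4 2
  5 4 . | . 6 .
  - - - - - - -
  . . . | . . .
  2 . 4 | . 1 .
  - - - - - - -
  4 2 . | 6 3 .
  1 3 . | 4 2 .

Step 1. [r3c5∈{5}] nothing but 5 survives at r3c5. So r3c5=5.
Step 2. [r4c4∈{3}] only 3 remains possible at r4c4, so r4c4=3.
Step 3. [r4c6∈{6}] r4c6's peers cover all but 6 ⇒ r4c6=6.
Step 4. [r3c2∈{1,6}] col 2 places 6 nowhere but r3c2 ⇒ r3c2=6.
Step 5. [r5c6∈{1,5}] across row 5, 1 lands solely at r5c6. So r5c6=1.
Step 6. [r1c2∈{1}] nothing but 1 survives at r1c2. So r1c2=1.
Step 7. [r6c3∈{5,6}] across row 6, 6 lands solely at r6c3, so r6c3=6.
Step 8. [r5c3∈{5}] r5c3's peers cover all but 5. So r5c3=5.
Step 9. [r2c3∈{2}] r2c3's peers cover all but 2, so r2c3=2.
Step 10. [r2c6∈{3}] r2c6 is down to just 3. So r2c6=3.
Step 11. [r4c2∈{5}] nothing but 5 survives at r4c2. So r4c2=5.
Step 12. [r6c6∈{5}] nothing but 5 survives at r6c6 ⇒ r6c6=5.
Step 13. [r3c6∈{4}] only 4 remains possible at r3c6. So r3c6=4.
Step 14. [r3c3∈{1}] r3c3 has the single candidate 1. So r3c3=1.
Step 15. [r3c4∈{2}] r3c4 has the single candidate 2. So r3c4=2.
Step 16. [r3c1∈{3}] r3c1's peers cover all but 3. So r3c1=3.
Step 17. [r2c4∈{1}] r2c4's peers cover all but 1, so r2c4=1.

Answer: 6 1 3 5 4 2 / 5 4 2 1 6 3 / 3 6 1 2 5 4 / 2 5 4 3 1 6 / 4 2 5 6 3 1 / 1 3 6 4 2 5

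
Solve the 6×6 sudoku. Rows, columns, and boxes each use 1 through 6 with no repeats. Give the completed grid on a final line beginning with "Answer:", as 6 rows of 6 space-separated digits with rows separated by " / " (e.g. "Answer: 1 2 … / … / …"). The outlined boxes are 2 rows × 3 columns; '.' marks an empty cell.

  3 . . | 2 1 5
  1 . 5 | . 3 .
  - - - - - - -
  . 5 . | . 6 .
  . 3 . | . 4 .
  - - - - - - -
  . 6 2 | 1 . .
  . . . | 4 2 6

Step 1. [r1c3∈{4,6}] r1c3 is the only open cell in row 1 admitting 6 ⇒ r1c3=6.
Step 2. [r4c3∈{1}] nothing but 1 survives at r4c3. So r4c3=1.
Step 3. [r5c1∈{4,5}] across row 5, 4 lands solely at r5c1 ⇒ r5c1=4.
Step 4. [r3c1∈{2}] only 2 remains possible at r3c1 ⇒ r3c1=2.
Step 5. [r3c6∈{1,3}] row 3 places 1 nowhere but r3c6 ⇒ r3c6=1.
Step 6. [r2c6∈{4}] r2c6 has the single candidate 4 ⇒ r2c6=4.
Step 7. [r3c3∈{4}] only 4 remains possible at r3c3 ⇒ r3c3=4.
Step 8. [r6c2∈{1}] r6c2's peers cover all but 1 ⇒ r6c2=1.
Step 9. [r5c6∈{3}] r5c6 is down to just 3. So r5c6=3.
Step 10. [r4c6∈{2}] r4c6 is down to just 2 ⇒ r4c6=2.
Step 11. [r1c2∈{4}] r1c2 is down to just 4. So r1c2=4.
Step 12. [r5c5∈{5}] r5c5 is down to just 5 ⇒ r5c5=5.
Step 13. [r2c2∈{2}] r2c2's peers cover all but 2 ⇒ r2c2=2.
Step 14. [r4c1∈{6}] r4c1's peers cover all but 6 ⇒ r4c1=6.
Step 15. [r3c4∈{3}] only 3 remains possible at r3c4, so r3c4=3.
Step 16. [r2c4∈{6}] r2c4 has the single candidate 6, so r2c4=6.
Step 17. [r4c4∈{5}] r4c4 has the single candidate 5 ⇒ r4c4=5.
Step 18. [r6c1∈{5}] r6c1 is down to just 5. So r6c1=5.
Step 19. [r6c3∈{3}] only 3 remains possible at r6c3. So r6c3=3.

Answer: 3 4 6 2 1 5 / 1 2 5 6 3 4 / 2 5 4 3 6 1 / 6 3 1 5 4 2 / 4 6 2 1 5 3 / 5 1 3 4 2 6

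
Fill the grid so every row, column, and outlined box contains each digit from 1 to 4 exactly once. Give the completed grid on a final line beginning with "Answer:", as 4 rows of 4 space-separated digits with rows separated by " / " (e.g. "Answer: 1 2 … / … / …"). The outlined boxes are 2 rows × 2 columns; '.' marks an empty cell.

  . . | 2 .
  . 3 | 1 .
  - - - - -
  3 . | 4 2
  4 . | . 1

Step 1. [r1c2∈{1,4}] col 2 places 4 nowhere but r1c2, so r1c2=4.
Step 2. [r1c4∈{3}] only 3 remains possible at r1c4. So r1c4=3.
Step 3. [r1c1∈{1}] only 1 remains possible at r1c1 ⇒ r1c1=1.
Step 4. [r4c2∈{2}] nothing but 2 survives at r4c2 ⇒ r4c2=2.
Step 5. [r2c1∈{2}] nothing but 2 survives at r2c1, so r2c1=2.
Step 6. [r4c3∈{3}] r4c3's peers cover all but 3, so r4c3=3.
Step 7. [r2c4∈{4}] only 4 remains possible at r2c4, so r2c4=4.
Step 8. [r3c2∈{1}] r3c2 has the single candidate 1 ⇒ r3c2=1.

Answer: 1 4 2 3 / 2 3 1 4 / 3 1 4 2 / 4 2 3 1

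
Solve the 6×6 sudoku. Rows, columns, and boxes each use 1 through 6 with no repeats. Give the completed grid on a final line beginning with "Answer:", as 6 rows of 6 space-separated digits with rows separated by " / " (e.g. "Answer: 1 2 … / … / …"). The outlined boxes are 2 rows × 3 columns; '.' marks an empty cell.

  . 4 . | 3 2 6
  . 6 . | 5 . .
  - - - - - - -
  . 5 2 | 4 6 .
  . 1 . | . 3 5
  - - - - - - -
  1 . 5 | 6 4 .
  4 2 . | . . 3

Step 1. [r2c5∈{1}] r2c5's peers cover all but 1. So r2c5=1.
Step 2. [r4c1∈{6}] r4c1's peers cover all but 6, so r4c1=6.
Step 3. [r2c3∈{3}] only 3 remains possible at r2c3. So r2c3=3.
Step 4. [r5c2∈{3}] r5c2 has the single candidate 3. So r5c2=3.
Step 5. [r5c6∈{2}] r5c6 is down to just 2. So r5c6=2.
Step 6. [r6c4∈{1}] r6c4 is down to just 1 ⇒ r6c4=1.
Step 7. [r4c4∈{2}] r4c4 has the single candidate 2, so r4c4=2.
Step 8. [r6c5∈{5}] r6c5 has the single candidate 5 ⇒ r6c5=5.
Step 9. [r3c6∈{1}] r3c6's peers cover all but 1. So r3c6=1.
Step 10. [r1c3∈{1}] r1c3 is down to just 1, so r1c3=1.
Step 11. [r4c3∈{4}] r4c3's peers cover all but 4 ⇒ r4c3=4.
Step 12. [r2c6∈{4}] r2c6's peers cover all but 4 ⇒ r2c6=4.
Step 13. [r3c1∈{3}] nothing but 3 survives at r3c1 ⇒ r3c1=3.
Step 14. [r6c3∈{6}] r6c3 is down to just 6, so r6c3=6.
Step 15. [r1c1∈{5}] only 5 remains possible at r1c1. So r1c1=5.
Step 16. [r2c1∈{2}] r2c1 has the single candidate 2. So r2c1=2.

Answer: 5 4 1 3 2 6 / 2 6 3 5 1 4 / 3 5 2 4 6 1 / 6 1 4 2 3 5 / 1 3 5 6 4 2 / 4 2 6 1 5 3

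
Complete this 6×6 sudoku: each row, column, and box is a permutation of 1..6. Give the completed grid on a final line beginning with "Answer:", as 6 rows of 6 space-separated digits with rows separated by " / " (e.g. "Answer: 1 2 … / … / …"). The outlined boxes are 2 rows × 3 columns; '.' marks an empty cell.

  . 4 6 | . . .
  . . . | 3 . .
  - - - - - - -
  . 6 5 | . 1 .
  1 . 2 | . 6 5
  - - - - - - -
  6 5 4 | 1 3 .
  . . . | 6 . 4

Step 1. [r5c6∈{2}] only 2 remains possible at r5c6, so r5c6=2.
Step 2. [r1c4∈{2,5}] across col 4, 5 lands solely at r1c4 ⇒ r1c4=5.
Step 3. [r2c3∈{1}] nothing but 1 survives at r2c3 ⇒ r2c3=1.
Step 4. [r2c2∈{2}] r2c2's peers cover all but 2 ⇒ r2c2=2.
Step 5. [r6c3∈{3}] only 3 remains possible at r6c3 ⇒ r6c3=3.
Step 6. [r3c1∈{3,4}] in col 1, 4 fits only at r3c1 ⇒ r3c1=4.
Step 7. [r6c2∈{1}] r6c2's peers cover all but 1, so r6c2=1.
Step 8. [r1c5∈{2}] only 2 remains possible at r1c5, so r1c5=2.
Step 9. [r4c4∈{4}] r4c4's peers cover all but 4 ⇒ r4c4=4.
Step 10. [r1c1∈{3}] nothing but 3 survives at r1c1. So r1c1=3.
Step 11. [r2c5∈{4}] r2c5 has the single candidate 4, so r2c5=4.
Step 12. [r3c6∈{3}] r3c6 is down to just 3, so r3c6=3.
Step 13. [r4c2∈{3}] nothing but 3 survives at r4c2, so r4c2=3.
Step 14. [r6c5∈{5}] r6c5's peers cover all but 5, so r6c5=5.
Step 15. [r6c1∈{2}] nothing but 2 survives at r6c1, so r6c1=2.
Step 16. [r2c6∈{6}] nothing but 6 survives at r2c6. So r2c6=6.
Step 17. [r1c6∈{1}] r1c6 has the single candidate 1, so r1c6=1.
Step 18. [r3c4∈{2}] r3c4 has the single candidate 2 ⇒ r3c4=2.
Step 19. [r2c1∈{5}] only 5 remains possible at r2c1. So r2c1=5.

Answer: 3 4 6 5 2 1 / 5 2 1 3 4 6 / 4 6 5 2 1 3 / 1 3 2 4 6 5 / 6 5 4 1 3 2 / 2 1 3 6 5 4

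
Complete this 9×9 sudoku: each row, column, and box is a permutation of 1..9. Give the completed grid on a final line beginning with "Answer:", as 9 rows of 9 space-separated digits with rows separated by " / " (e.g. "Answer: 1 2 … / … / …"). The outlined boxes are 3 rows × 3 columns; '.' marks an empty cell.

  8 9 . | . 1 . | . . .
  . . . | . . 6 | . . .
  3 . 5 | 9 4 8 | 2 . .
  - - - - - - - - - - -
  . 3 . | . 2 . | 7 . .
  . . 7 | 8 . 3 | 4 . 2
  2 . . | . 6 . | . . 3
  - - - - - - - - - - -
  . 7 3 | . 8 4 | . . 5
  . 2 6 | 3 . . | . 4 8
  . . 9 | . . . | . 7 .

Step 1. [r7c1∈{1}] r7c1 is down to just 1 ⇒ r7c1=1.
Step 2. [r9c5∈{5}] nothing but 5 survives at r9c5 ⇒ r9c5=5.
Step 3. [r5c5∈{9}] r5c5 is down to just 9, so r5c5=9.
Step 4. [r4c1∈{4,5,6,9}] across col 1, 9 lands solely at r4c1 ⇒ r4c1=9.
Step 5. [r2c9∈{1,4,7,9}] 9 has one home in col 9: r2c9 ⇒ r2c9=9.
Step 6. [r3c2∈{1,6}] box 1 places 6 nowhere but r3c2 ⇒ r3c2=6.
Step 7. [r3c8∈{1}] r3c8 is down to just 1 ⇒ r3c8=1.
Step 8. [r5c2∈{1,5}] in row 5, 1 fits only at r5c2. So r5c2=1.
Step 9. [r6c2∈{4,5,8}] r6c2 is the only open cell in col 2 admitting 5 ⇒ r6c2=5.
Step 10. [r9c7∈{1,3,6}] in row 9, 3 fits only at r9c7, so r9c7=3.
Step 11. [r2c2∈{4}] r2c2 has the single candidate 4, so r2c2=4.
Step 12. [r5c8∈{5,6}] in row 5, 5 fits only at r5c8, so r5c8=5.
Step 13. [r1c3∈{2}] only 2 remains possible at r1c3 ⇒ r1c3=2.
Step 14. [r2c4∈{2,5,7}] r2c4 is the only open cell in row 2 admitting 2, so r2c4=2.
Step 15. [r8c6∈{1,7,9}] r8c6 is the only open cell in col 6 admitting 9, so r8c6=9.
Step 16. [r7c4∈{6}] only 6 remains possible at r7c4. So r7c4=6.
Step 17. [r9c4∈{1}] only 1 remains possible at r9c4 ⇒ r9c4=1.
Step 18. [r1c7∈{5,6}] col 7 places 6 nowhere but r1c7. So r1c7=6.
Step 19. [r4c9∈{1,6}] in col 9, 1 fits only at r4c9 ⇒ r4c9=1.
Step 20. [r7c7∈{9}] r7c7 is down to just 9, so r7c7=9.
Step 21. [r6c7∈{8}] r6c7's peers cover all but 8, so r6c7=8.
Step 22. [r6c3∈{4}] r6c3 is down to just 4 ⇒ r6c3=4.
Step 23. [r6c4∈{7}] r6c4's peers cover all but 7 ⇒ r6c4=7.
Step 24. [r1c6∈{5,7}] col 6 places 7 nowhere but r1c6, so r1c6=7.
Step 25. [r1c8∈{3}] r1c8 has the single candidate 3, so r1c8=3.
Step 26. [r4c6∈{5}] only 5 remains possible at r4c6, so r4c6=5.
Step 27. [r5c1∈{6}] r5c1 has the single candidate 6 ⇒ r5c1=6.
Step 28. [r9c6∈{2}] nothing but 2 survives at r9c6, so r9c6=2.
Step 29. [r2c1∈{7}] only 7 remains possible at r2c1. So r2c1=7.
Step 30. [r3c9∈{7}] nothing but 7 survives at r3c9. So r3c9=7.
Step 31. [r2c7∈{5}] r2c7 has the single candidate 5, so r2c7=5.
Step 32. [r8c7∈{1}] nothing but 1 survives at r8c7. So r8c7=1.
Step 33. [r8c1∈{5}] r8c1 is down to just 5 ⇒ r8c1=5.
Step 34. [r6c6∈{1}] r6c6 is down to just 1. So r6c6=1.
Step 35. [r9c9∈{6}] r9c9 is down to just 6 ⇒ r9c9=6.
Step 36. [r9c1∈{4}] only 4 remains possible at r9c1, so r9c1=4.
Step 37. [r2c3∈{1}] r2c3 has the single candidate 1. So r2c3=1.
Step 38. [r2c5∈{3}] r2c5's peers cover all but 3 ⇒ r2c5=3.
Step 39. [r7c8∈{2}] r7c8 is down to just 2, so r7c8=2.
Step 40. [r1c4∈{5}] r1c4 has the single candidate 5 ⇒ r1c4=5.
Step 41. [r4c3∈{8}] r4c3 is down to just 8, so r4c3=8.
Step 42. [r2c8∈{8}] r2c8 is down to just 8, so r2c8=8.
Step 43. [r6c8∈{9}] r6c8's peers cover all but 9, so r6c8=9.
Step 44. [r9c2∈{8}] only 8 remains possible at r9c2. So r9c2=8.
Step 45. [r4c8∈{6}] r4c8's peers cover all but 6 ⇒ r4c8=6.
Step 46. [r8c5∈{7}] r8c5's peers cover all but 7 ⇒ r8c5=7.
Step 47. [r4c4∈{4}] r4c4 is down to just 4 ⇒ r4c4=4.
Step 48. [r1c9∈{4}] r1c9 is down to just 4 ⇒ r1c9=4.

Answer: 8 9 2 5 1 7 6 3 4 / 7 4 1 2 3 6 5 8 9 / 3 6 5 9 4 8 2 1 7 / 9 3 8 4 2 5 7 6 1 / 6 1 7 8 9 3 4 5 2 / 2 5 4 7 6 1 8 9 3 / 1 7 3 6 8 4 9 2 5 / 5 2 6 3 7 9 1 4 8 / 4 8 9 1 5 2 3 7 6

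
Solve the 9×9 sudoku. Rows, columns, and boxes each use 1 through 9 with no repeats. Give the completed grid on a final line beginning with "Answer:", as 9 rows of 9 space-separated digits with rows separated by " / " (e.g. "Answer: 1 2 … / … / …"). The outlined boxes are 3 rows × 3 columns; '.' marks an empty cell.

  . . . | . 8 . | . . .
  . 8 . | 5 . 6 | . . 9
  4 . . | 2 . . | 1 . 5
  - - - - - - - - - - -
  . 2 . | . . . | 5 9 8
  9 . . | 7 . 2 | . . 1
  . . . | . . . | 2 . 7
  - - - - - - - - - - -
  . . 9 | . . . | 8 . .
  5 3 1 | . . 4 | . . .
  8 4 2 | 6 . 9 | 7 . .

Step 1. [r8c5∈{2,7}] across row 8, 7 lands solely at r8c5, so r8c5=7.
Step 2. [r7c5∈{1,2,3,5}] in col 5, 2 fits only at r7c5 ⇒ r7c5=2.
Step 3. [r9c9∈{3}] only 3 remains possible at r9c9. So r9c9=3.
Step 4. [r5c3∈{3,4,5,6,8}] in row 5, 8 fits only at r5c3, so r5c3=8.
Step 5. [r6c6∈{1,3,5,8}] col 6 places 8 nowhere but r6c6, so r6c6=8.
Step 6. [r7c6∈{1,3,5}] 5 has one home in col 6: r7c6, so r7c6=5.
Step 7. [r9c5∈{1}] r9c5 is down to just 1. So r9c5=1.
Step 8. [r2c1∈{1,2,3,7}] in row 2, 1 fits only at r2c1, so r2c1=1.
Step 9. [r2c8∈{2,3,4,7}] 2 has one home in row 2: r2c8 ⇒ r2c8=2.
Step 10. [r8c8∈{6}] only 6 remains possible at r8c8 ⇒ r8c8=6.
Step 11. [r2c3∈{3,7}] across row 2, 7 lands solely at r2c3, so r2c3=7.
Step 12. [r5c7∈{3,4,6}] across box 6, 6 lands solely at r5c7 ⇒ r5c7=6.
Step 13. [r5c2∈{5}] only 5 remains possible at r5c2 ⇒ r5c2=5.
Step 14. [r1c9∈{4,6}] across col 9, 6 lands solely at r1c9 ⇒ r1c9=6.
Step 15. [r6c5∈{3,4,5,6,9}] across row 6, 5 lands solely at r6c5, so r6c5=5.
Step 16. [r4c5∈{3,4,6}] across col 5, 6 lands solely at r4c5 ⇒ r4c5=6.
Step 17. [r6c4∈{1,3,4,9}] 9 has one home in row 6: r6c4. So r6c4=9.
Step 18. [r7c2∈{6,7}] 7 has one home in col 2: r7c2 ⇒ r7c2=7.
Step 19. [r7c4∈{3}] r7c4's peers cover all but 3 ⇒ r7c4=3.
Step 20. [r3c5∈{3,9}] 9 has one home in col 5: r3c5. So r3c5=9.
Step 21. [r3c8∈{3,7,8}] 8 has one home in row 3: r3c8, so r3c8=8.
Step 22. [r1c8∈{3,4,7}] col 8 places 7 nowhere but r1c8, so r1c8=7.
Step 23. [r3c2∈{6}] r3c2 is down to just 6. So r3c2=6.
Step 24. [r3c3∈{3}] r3c3 is down to just 3. So r3c3=3.
Step 25. [r6c3∈{4,6}] in col 3, 6 fits only at r6c3, so r6c3=6.
Step 26. [r6c8∈{3,4}] in row 6, 4 fits only at r6c8. So r6c8=4.
Step 27. [r5c5∈{3,4}] row 5 places 4 nowhere but r5c5. So r5c5=4.
Step 28. [r4c6∈{1,3}] 3 has one home in box 5: r4c6, so r4c6=3.
Step 29. [r2c7∈{3,4}] r2c7 is the only open cell in row 2 admitting 4, so r2c7=4.
Step 30. [r1c6∈{1}] nothing but 1 survives at r1c6, so r1c6=1.
Step 31. [r1c4∈{4}] r1c4 is down to just 4 ⇒ r1c4=4.
Step 32. [r8c9∈{2}] r8c9 has the single candidate 2. So r8c9=2.
Step 33. [r1c7∈{3}] r1c7's peers cover all but 3. So r1c7=3.
Step 34. [r1c1∈{2}] only 2 remains possible at r1c1 ⇒ r1c1=2.
Step 35. [r7c1∈{6}] only 6 remains possible at r7c1, so r7c1=6.
Step 36. [r8c7∈{9}] only 9 remains possible at r8c7. So r8c7=9.
Step 37. [r9c8∈{5}] nothing but 5 survives at r9c8 ⇒ r9c8=5.
Step 38. [r4c1∈{7}] only 7 remains possible at r4c1. So r4c1=7.
Step 39. [r6c1∈{3}] r6c1 has the single candidate 3 ⇒ r6c1=3.
Step 40. [r7c9∈{4}] r7c9 has the single candidate 4. So r7c9=4.
Step 41. [r5c8∈{3}] only 3 remains possible at r5c8, so r5c8=3.
Step 42. [r1c2∈{9}] only 9 remains possible at r1c2, so r1c2=9.
Step 43. [r4c3∈{4}] nothing but 4 survives at r4c3 ⇒ r4c3=4.
Step 44. [r1c3∈{5}] r1c3's peers cover all but 5. So r1c3=5.
Step 45. [r6c2∈{1}] r6c2 is down to just 1 ⇒ r6c2=1.
Step 46. [r7c8∈{1}] r7c8 is down to just 1. So r7c8=1.
Step 47. [r2c5∈{3}] only 3 remains possible at r2c5. So r2c5=3.
Step 48. [r4c4∈{1}] nothing but 1 survives at r4c4. So r4c4=1.
Step 49. [r8c4∈{8}] r8c4 has the single candidate 8, so r8c4=8.
Step 50. [r3c6∈{7}] r3c6 has the single candidate 7, so r3c6=7.

Answer: 2 9 5 4 8 1 3 7 6 / 1 8 7 5 3 6 4 2 9 / 4 6 3 2 9 7 1 8 5 / 7 2 4 1 6 3 5 9 8 / 9 5 8 7 4 2 6 3 1 / 3 1 6 9 5 8 2 4 7 / 6 7 9 3 2 5 8 1 4 / 5 3 1 8 7 4 9 6 2 / 8 4 2 6 1 9 7 5 3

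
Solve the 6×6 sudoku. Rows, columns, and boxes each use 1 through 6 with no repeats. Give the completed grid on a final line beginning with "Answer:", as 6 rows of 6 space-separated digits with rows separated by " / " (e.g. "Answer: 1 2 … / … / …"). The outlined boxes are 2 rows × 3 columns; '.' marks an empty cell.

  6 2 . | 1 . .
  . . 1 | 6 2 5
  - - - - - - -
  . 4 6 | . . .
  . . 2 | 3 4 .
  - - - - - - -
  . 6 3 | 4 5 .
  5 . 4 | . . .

Step 1. [r4c1∈{1}] r4c1 has the single candidate 1 ⇒ r4c1=1.
Step 2. [r5c6∈{1,2}] r5c6 is the only open cell in row 5 admitting 1, so r5c6=1.
Step 3. [r6c5∈{3,6}] 6 has one home in col 5: r6c5, so r6c5=6.
Step 4. [r3c6∈{2}] nothing but 2 survives at r3c6 ⇒ r3c6=2.
Step 5. [r3c1∈{3}] nothing but 3 survives at r3c1. So r3c1=3.
Step 6. [r1c5∈{3}] r1c5 has the single candidate 3. So r1c5=3.
Step 7. [r4c2∈{5}] nothing but 5 survives at r4c2. So r4c2=5.
Step 8. [r6c2∈{1}] r6c2 is down to just 1, so r6c2=1.
Step 9. [r6c4∈{2}] r6c4 has the single candidate 2, so r6c4=2.
Step 10. [r2c1∈{4}] r2c1 is down to just 4. So r2c1=4.
Step 11. [r6c6∈{3}] r6c6 is down to just 3 ⇒ r6c6=3.
Step 12. [r3c5∈{1}] r3c5 has the single candidate 1, so r3c5=1.
Step 13. [r5c1∈{2}] only 2 remains possible at r5c1. So r5c1=2.
Step 14. [r4c6∈{6}] r4c6's peers cover all but 6, so r4c6=6.
Step 15. [r3c4∈{5}] r3c4's peers cover all but 5, so r3c4=5.
Step 16. [r2c2∈{3}] r2c2 is down to just 3, so r2c2=3.
Step 17. [r1c3∈{5}] r1c3 is down to just 5. So r1c3=5.
Step 18. [r1c6∈{4}] only 4 remains possible at r1c6, so r1c6=4.

Answer: 6 2 5 1 3 4 / 4 3 1 6 2 5 / 3 4 6 5 1 2 / 1 5 2 3 4 6 / 2 6 3 4 5 1 / 5 1 4 2 6 3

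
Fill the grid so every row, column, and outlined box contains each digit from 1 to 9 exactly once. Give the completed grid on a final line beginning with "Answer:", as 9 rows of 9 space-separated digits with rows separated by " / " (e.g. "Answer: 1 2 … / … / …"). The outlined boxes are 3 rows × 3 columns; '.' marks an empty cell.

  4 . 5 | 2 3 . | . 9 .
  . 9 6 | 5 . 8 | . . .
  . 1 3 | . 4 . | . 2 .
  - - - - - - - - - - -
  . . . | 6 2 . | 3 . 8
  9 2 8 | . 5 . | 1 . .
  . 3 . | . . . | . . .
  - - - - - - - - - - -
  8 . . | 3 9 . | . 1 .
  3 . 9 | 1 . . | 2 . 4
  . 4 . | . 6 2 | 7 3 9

Step 1. [r3c1∈{7}] nothing but 7 survives at r3c1, so r3c1=7.
Step 2. [r4c6∈{1,4,7,9}] across row 4, 9 lands solely at r4c6. So r4c6=9.
Step 3. [r6c1∈{1,5,6}] 6 has one home in col 1: r6c1. So r6c1=6.
Step 4. [r7c6∈{4,5,7}] in row 7, 4 fits only at r7c6. So r7c6=4.
Step 5. [r9c1∈{1,5}] r9c1 is the only open cell in row 9 admitting 5. So r9c1=5.
Step 6. [r3c6∈{6}] r3c6's peers cover all but 6. So r3c6=6.
Step 7. [r8c8∈{5,6,8}] r8c8 is the only open cell in col 8 admitting 8, so r8c8=8.
Step 8. [r8c5∈{7}] r8c5 has the single candidate 7. So r8c5=7.
Step 9. [r1c6∈{1,7}] 7 has one home in box 2: r1c6, so r1c6=7.
Step 10. [r5c8∈{4,6,7}] in col 8, 6 fits only at r5c8, so r5c8=6.
Step 11. [r5c9∈{7}] r5c9's peers cover all but 7. So r5c9=7.
Step 12. [r6c4∈{4,7,8}] across col 4, 7 lands solely at r6c4 ⇒ r6c4=7.
Step 13. [r3c9∈{5}] r3c9 has the single candidate 5. So r3c9=5.
Step 14. [r7c9∈{6}] only 6 remains possible at r7c9 ⇒ r7c9=6.
Step 15. [r6c6∈{1}] r6c6 has the single candidate 1 ⇒ r6c6=1.
Step 16. [r6c3∈{4}] r6c3 is down to just 4 ⇒ r6c3=4.
Step 17. [r6c8∈{5}] nothing but 5 survives at r6c8, so r6c8=5.
Step 18. [r7c2∈{7}] nothing but 7 survives at r7c2 ⇒ r7c2=7.
Step 19. [r2c8∈{4,7}] 7 has one home in row 2: r2c8 ⇒ r2c8=7.
Step 20. [r1c2∈{8}] r1c2 is down to just 8 ⇒ r1c2=8.
Step 21. [r1c9∈{1}] nothing but 1 survives at r1c9, so r1c9=1.
Step 22. [r4c3∈{1,7}] row 4 places 7 nowhere but r4c3, so r4c3=7.
Step 23. [r7c3∈{2}] r7c3 has the single candidate 2, so r7c3=2.
Step 24. [r9c4∈{8}] r9c4 is down to just 8 ⇒ r9c4=8.
Step 25. [r4c8∈{4}] r4c8's peers cover all but 4, so r4c8=4.
Step 26. [r1c7∈{6}] r1c7 is down to just 6, so r1c7=6.
Step 27. [r3c4∈{9}] only 9 remains possible at r3c4, so r3c4=9.
Step 28. [r2c9∈{3}] r2c9's peers cover all but 3. So r2c9=3.
Step 29. [r7c7∈{5}] r7c7 has the single candidate 5 ⇒ r7c7=5.
Step 30. [r8c2∈{6}] r8c2 is down to just 6. So r8c2=6.
Step 31. [r3c7∈{8}] only 8 remains possible at r3c7, so r3c7=8.
Step 32. [r4c1∈{1}] r4c1 has the single candidate 1. So r4c1=1.
Step 33. [r9c3∈{1}] only 1 remains possible at r9c3, so r9c3=1.
Step 34. [r6c5∈{8}] only 8 remains possible at r6c5, so r6c5=8.
Step 35. [r6c9∈{2}] nothing but 2 survives at r6c9, so r6c9=2.
Step 36. [r5c6∈{3}] r5c6 has the single candidate 3. So r5c6=3.
Step 37. [r6c7∈{9}] r6c7 has the single candidate 9. So r6c7=9.
Step 38. [r4c2∈{5}] r4c2's peers cover all but 5. So r4c2=5.
Step 39. [r5c4∈{4}] nothing but 4 survives at r5c4. So r5c4=4.
Step 40. [r2c5∈{1}] r2c5 is down to just 1 ⇒ r2c5=1.
Step 41. [r2c7∈{4}] nothing but 4 survives at r2c7. So r2c7=4.
Step 42. [r8c6∈{5}] r8c6 has the single candidate 5 ⇒ r8c6=5.
Step 43. [r2c1∈{2}] r2c1's peers cover all but 2 ⇒ r2c1=2.

Answer: 4 8 5 2 3 7 6 9 1 / 2 9 6 5 1 8 4 7 3 / 7 1 3 9 4 6 8 2 5 / 1 5 7 6 2 9 3 4 8 / 9 2 8 4 5 3 1 6 7 / 6 3 4 7 8 1 9 5 2 / 8 7 2 3 9 4 5 1 6 / 3 6 9 1 7 5 2 8 4 / 5 4 1 8 6 2 7 3 9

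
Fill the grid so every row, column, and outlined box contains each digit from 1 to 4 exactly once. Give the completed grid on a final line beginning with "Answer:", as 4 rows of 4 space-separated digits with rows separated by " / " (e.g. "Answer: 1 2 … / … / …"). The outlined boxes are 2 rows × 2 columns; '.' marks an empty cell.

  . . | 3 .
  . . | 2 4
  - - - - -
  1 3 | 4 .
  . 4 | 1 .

Step 1. [r4c1∈{2}] r4c1 is down to just 2 ⇒ r4c1=2.
Step 2. [r1c4∈{1}] nothing but 1 survives at r1c4. So r1c4=1.
Step 3. [r2c1∈{3}] r2c1 is down to just 3 ⇒ r2c1=3.
Step 4. [r1c2∈{2}] r1c2's peers cover all but 2 ⇒ r1c2=2.
Step 5. [r1c1∈{4}] r1c1 is down to just 4 ⇒ r1c1=4.
Step 6. [r4c4∈{3}] r4c4's peers cover all but 3. So r4c4=3.
Step 7. [r2c2∈{1}] nothing but 1 survives at r2c2, so r2c2=1.
Step 8. [r3c4∈{2}] r3c4's peers cover all but 2 ⇒ r3c4=2.

Answer: 4 2 3 1 / 3 1 2 4 / 1 3 4 2 / 2 4 1 3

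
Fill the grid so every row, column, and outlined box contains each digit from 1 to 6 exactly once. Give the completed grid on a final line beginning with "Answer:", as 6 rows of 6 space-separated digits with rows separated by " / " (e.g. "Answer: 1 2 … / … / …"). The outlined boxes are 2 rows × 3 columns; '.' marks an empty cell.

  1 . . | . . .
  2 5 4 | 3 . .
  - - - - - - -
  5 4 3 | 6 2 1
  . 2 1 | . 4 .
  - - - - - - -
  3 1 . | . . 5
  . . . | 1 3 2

Step 1. [r1c3∈{6}] r1c3 is down to just 6, so r1c3=6.
Step 2. [r1c4∈{2,4,5}] in row 1, 2 fits only at r1c4, so r1c4=2.
Step 3. [r6c2∈{6}] r6c2 is down to just 6, so r6c2=6.
Step 4. [r2c5∈{1,6}] across row 2, 1 lands solely at r2c5 ⇒ r2c5=1.
Step 5. [r5c3∈{2}] r5c3 is down to just 2, so r5c3=2.
Step 6. [r6c3∈{5}] only 5 remains possible at r6c3, so r6c3=5.
Step 7. [r4c1∈{6}] r4c1's peers cover all but 6 ⇒ r4c1=6.
Step 8. [r1c6∈{4}] r1c6 has the single candidate 4. So r1c6=4.
Step 9. [r2c6∈{6}] only 6 remains possible at r2c6, so r2c6=6.
Step 10. [r5c5∈{6}] only 6 remains possible at r5c5 ⇒ r5c5=6.
Step 11. [r1c2∈{3}] only 3 remains possible at r1c2, so r1c2=3.
Step 12. [r1c5∈{5}] r1c5's peers cover all but 5, so r1c5=5.
Step 13. [r6c1∈{4}] r6c1's peers cover all but 4, so r6c1=4.
Step 14. [r5c4∈{4}] r5c4's peers cover all but 4 ⇒ r5c4=4.
Step 15. [r4c6∈{3}] r4c6 has the single candidate 3. So r4c6=3.
Step 16. [r4c4∈{5}] nothing but 5 survives at r4c4, so r4c4=5.

Answer: 1 3 6 2 5 4 / 2 5 4 3 1 6 / 5 4 3 6 2 1 / 6 2 1 5 4 3 / 3 1 2 4 6 5 / 4 6 5 1 3 2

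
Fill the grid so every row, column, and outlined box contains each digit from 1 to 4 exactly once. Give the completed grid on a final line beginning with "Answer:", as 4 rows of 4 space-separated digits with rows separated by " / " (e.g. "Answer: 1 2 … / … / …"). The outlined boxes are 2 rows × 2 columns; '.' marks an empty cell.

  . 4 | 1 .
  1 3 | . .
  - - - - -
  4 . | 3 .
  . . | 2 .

Step 1. [r4c2∈{1}] r4c2 is down to just 1, so r4c2=1.
Step 2. [r2c4∈{2,4}] row 2 places 2 nowhere but r2c4. So r2c4=2.
Step 3. [r4c1∈{3}] r4c1's peers cover all but 3, so r4c1=3.
Step 4. [r2c3∈{4}] only 4 remains possible at r2c3. So r2c3=4.
Step 5. [r3c2∈{2}] r3c2 is down to just 2, so r3c2=2.
Step 6. [r1c4∈{3}] r1c4's peers cover all but 3, so r1c4=3.
Step 7. [r1c1∈{2}] r1c1 has the single candidate 2, so r1c1=2.
Step 8. [r4c4∈{4}] only 4 remains possible at r4c4. So r4c4=4.
Step 9. [r3c4∈{1}] r3c4's peers cover all but 1, so r3c4=1.

Answer: 2 4 1 3 / 1 3 4 2 / 4 2 3 1 / 3 1 2 4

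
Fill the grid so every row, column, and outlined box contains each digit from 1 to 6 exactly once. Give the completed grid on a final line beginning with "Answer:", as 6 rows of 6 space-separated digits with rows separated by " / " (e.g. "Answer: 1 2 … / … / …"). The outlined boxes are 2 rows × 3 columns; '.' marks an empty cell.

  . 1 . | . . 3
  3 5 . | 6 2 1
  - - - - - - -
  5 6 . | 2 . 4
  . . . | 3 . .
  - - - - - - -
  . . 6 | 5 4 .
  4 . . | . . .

Step 1. [r6c5∈{1,3,6}] col 5 places 3 nowhere but r6c5 ⇒ r6c5=3.
Step 2. [r6c2∈{2}] r6c2 has the single candidate 2 ⇒ r6c2=2.
Step 3. [r4c5∈{1,5,6}] across col 5, 6 lands solely at r4c5, so r4c5=6.
Step 4. [r2c3∈{4}] r2c3 has the single candidate 4, so r2c3=4.
Step 5. [r1c3∈{2}] r1c3's peers cover all but 2. So r1c3=2.
Step 6. [r4c3∈{1}] r4c3 has the single candidate 1 ⇒ r4c3=1.
Step 7. [r5c1∈{1}] nothing but 1 survives at r5c1. So r5c1=1.
Step 8. [r4c2∈{4}] r4c2's peers cover all but 4 ⇒ r4c2=4.
Step 9. [r1c1∈{6}] nothing but 6 survives at r1c1, so r1c1=6.
Step 10. [r6c3∈{5}] r6c3's peers cover all but 5, so r6c3=5.
Step 11. [r3c5∈{1}] only 1 remains possible at r3c5, so r3c5=1.
Step 12. [r6c6∈{6}] nothing but 6 survives at r6c6. So r6c6=6.
Step 13. [r6c4∈{1}] r6c4 has the single candidate 1. So r6c4=1.
Step 14. [r5c2∈{3}] nothing but 3 survives at r5c2. So r5c2=3.
Step 15. [r4c1∈{2}] nothing but 2 survives at r4c1 ⇒ r4c1=2.
Step 16. [r4c6∈{5}] r4c6 is down to just 5. So r4c6=5.
Step 17. [r1c5∈{5}] nothing but 5 survives at r1c5, so r1c5=5.
Step 18. [r5c6∈{2}] only 2 remains possible at r5c6, so r5c6=2.
Step 19. [r3c3∈{3}] r3c3 is down to just 3, so r3c3=3.
Step 20. [r1c4∈{4}] r1c4's peers cover all but 4 ⇒ r1c4=4.

Answer: 6 1 2 4 5 3 / 3 5 4 6 2 1 / 5 6 3 2 1 4 / 2 4 1 3 6 5 / 1 3 6 5 4 2 / 4 2 5 1 3 6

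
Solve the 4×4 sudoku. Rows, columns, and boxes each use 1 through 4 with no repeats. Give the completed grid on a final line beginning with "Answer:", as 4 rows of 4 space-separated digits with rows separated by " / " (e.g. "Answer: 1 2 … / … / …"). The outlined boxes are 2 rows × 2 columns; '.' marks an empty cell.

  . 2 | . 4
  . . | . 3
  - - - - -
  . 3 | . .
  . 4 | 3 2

Step 1. [r1c3∈{1}] r1c3 has the single candidate 1 ⇒ r1c3=1.
Step 2. [r4c1∈{1}] r4c1's peers cover all but 1. So r4c1=1.
Step 3. [r2c3∈{2}] nothing but 2 survives at r2c3, so r2c3=2.
Step 4. [r3c4∈{1}] nothing but 1 survives at r3c4 ⇒ r3c4=1.
Step 5. [r3c1∈{2}] r3c1 has the single candidate 2. So r3c1=2.
Step 6. [r1c1∈{3}] nothing but 3 survives at r1c1 ⇒ r1c1=3.
Step 7. [r2c1∈{4}] only 4 remains possible at r2c1. So r2c1=4.
Step 8. [r3c3∈{4}] only 4 remains possible at r3c3. So r3c3=4.
Step 9. [r2c2∈{1}] nothing but 1 survives at r2c2, so r2c2=1.

Answer: 3 2 1 4 / 4 1 2 3 / 2 3 4 1 / 1 4 3 2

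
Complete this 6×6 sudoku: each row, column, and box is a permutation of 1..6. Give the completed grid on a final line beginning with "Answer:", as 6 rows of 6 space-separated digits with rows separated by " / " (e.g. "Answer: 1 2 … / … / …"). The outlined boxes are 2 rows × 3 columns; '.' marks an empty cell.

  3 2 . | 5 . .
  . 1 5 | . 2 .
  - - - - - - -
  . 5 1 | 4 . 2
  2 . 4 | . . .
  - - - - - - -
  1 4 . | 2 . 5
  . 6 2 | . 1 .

Step 1. [r3c5∈{3,6}] in row 3, 3 fits only at r3c5. So r3c5=3.
Step 2. [r1c6∈{1,4,6}] 1 has one home in row 1: r1c6, so r1c6=1.
Step 3. [r4c6∈{6}] only 6 remains possible at r4c6. So r4c6=6.
Step 4. [r2c4∈{3,6}] in col 4, 6 fits only at r2c4. So r2c4=6.
Step 5. [r2c6∈{3,4}] across row 2, 3 lands solely at r2c6. So r2c6=3.
Step 6. [r6c4∈{3}] nothing but 3 survives at r6c4, so r6c4=3.
Step 7. [r3c1∈{6}] r3c1 has the single candidate 6 ⇒ r3c1=6.
Step 8. [r2c1∈{4}] r2c1 is down to just 4. So r2c1=4.
Step 9. [r4c5∈{5}] nothing but 5 survives at r4c5. So r4c5=5.
Step 10. [r5c3∈{3}] only 3 remains possible at r5c3. So r5c3=3.
Step 11. [r1c5∈{4}] only 4 remains possible at r1c5, so r1c5=4.
Step 12. [r6c6∈{4}] r6c6's peers cover all but 4, so r6c6=4.
Step 13. [r4c2∈{3}] r4c2 has the single candidate 3, so r4c2=3.
Step 14. [r4c4∈{1}] r4c4 is down to just 1. So r4c4=1.
Step 15. [r1c3∈{6}] nothing but 6 survives at r1c3 ⇒ r1c3=6.
Step 16. [r6c1∈{5}] only 5 remains possible at r6c1, so r6c1=5.
Step 17. [r5c5∈{6}] only 6 remains possible at r5c5. So r5c5=6.

Answer: 3 2 6 5 4 1 / 4 1 5 6 2 3 / 6 5 1 4 3 2 / 2 3 4 1 5 6 / 1 4 3 2 6 5 / 5 6 2 3 1 4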